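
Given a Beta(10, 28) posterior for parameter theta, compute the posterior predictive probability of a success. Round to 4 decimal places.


For a Beta-Bernoulli model, the predictive probability is the mean:
P(success) = 10/(10+28) = 10/38 = 0.2632

0.2632


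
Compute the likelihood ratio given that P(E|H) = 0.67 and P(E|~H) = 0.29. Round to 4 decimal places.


LR = P(E|H) / P(E|~H)
= 0.67 / 0.29 = 2.3103

2.3103


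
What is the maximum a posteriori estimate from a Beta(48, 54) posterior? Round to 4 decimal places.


The MAP estimate equals the mode of the distribution.
Mode of Beta(a,b) = (a-1)/(a+b-2)
= 47/100
= 0.47

0.47


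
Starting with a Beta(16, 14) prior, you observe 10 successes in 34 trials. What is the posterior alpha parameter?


For a Beta-Binomial conjugate model:
Posterior alpha = prior alpha + number of successes
= 16 + 10 = 26

26


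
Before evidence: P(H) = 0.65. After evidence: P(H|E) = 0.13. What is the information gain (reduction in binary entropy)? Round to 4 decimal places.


Prior entropy = 0.9341
Posterior entropy = 0.5574
Information gain = 0.9341 - 0.5574 = 0.3766

0.3766


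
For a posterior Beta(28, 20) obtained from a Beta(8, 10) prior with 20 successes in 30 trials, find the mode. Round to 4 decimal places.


Mode = (alpha - 1) / (alpha + beta - 2)
= 27 / 46
= 0.587

0.587


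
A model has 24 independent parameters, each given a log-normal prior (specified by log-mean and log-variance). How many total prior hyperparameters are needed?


Each log-normal prior needs 2 hyperparameters (log-mean and log-variance).
Total = 2 * 24 = 48

48


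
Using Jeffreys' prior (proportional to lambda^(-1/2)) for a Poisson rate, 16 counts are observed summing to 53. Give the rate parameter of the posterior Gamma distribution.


Conjugate update: Gamma(prior_shape + S, prior_rate + n).
Prior shape = 0.5, prior rate = 0.
Posterior rate = 0 + n = 16

16.0


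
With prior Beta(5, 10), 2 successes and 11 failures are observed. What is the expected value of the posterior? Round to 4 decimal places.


Posterior = Beta(7, 21)
E[theta] = alpha/(alpha+beta)
= 7/28 = 0.25

0.25


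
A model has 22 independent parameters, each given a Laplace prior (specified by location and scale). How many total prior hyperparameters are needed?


Each Laplace prior needs 2 hyperparameters (location and scale).
Total = 2 * 22 = 44

44


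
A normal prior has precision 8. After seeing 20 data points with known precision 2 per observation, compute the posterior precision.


In the conjugate normal model, precisions add:
tau_posterior = tau_prior + n * tau_data
= 8 + 20*2 = 48

48


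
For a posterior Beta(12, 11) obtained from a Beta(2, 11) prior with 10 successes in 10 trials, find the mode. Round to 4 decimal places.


Mode = (alpha - 1) / (alpha + beta - 2)
= 11 / 21
= 0.5238

0.5238


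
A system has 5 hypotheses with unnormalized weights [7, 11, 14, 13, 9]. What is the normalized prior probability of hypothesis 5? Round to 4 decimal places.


The normalized prior is the weight divided by the total.
Total weight = 54
P(H5) = 9 / 54 = 0.1667

0.1667


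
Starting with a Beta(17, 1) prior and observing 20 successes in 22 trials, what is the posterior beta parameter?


Posterior beta = prior beta + failures
Failures = 22 - 20 = 2
beta_post = 1 + 2 = 3

3


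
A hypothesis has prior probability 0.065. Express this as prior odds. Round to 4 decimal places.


Odds = P(H) / P(not H) = 0.065 / 0.935
= 0.0695

0.0695


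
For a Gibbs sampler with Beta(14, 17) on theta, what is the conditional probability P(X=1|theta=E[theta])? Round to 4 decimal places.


E[theta] = 14/(14+17) = 0.4516
P(X=1|theta) = theta = 0.4516

0.4516


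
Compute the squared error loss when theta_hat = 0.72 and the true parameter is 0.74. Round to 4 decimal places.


L = (theta_hat - theta_true)^2
= (0.72 - 0.74)^2
= -0.02^2 = 0.0004

0.0004


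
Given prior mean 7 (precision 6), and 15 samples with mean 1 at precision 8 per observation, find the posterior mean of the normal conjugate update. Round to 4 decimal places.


The posterior mean is a precision-weighted average of prior and data.
Post. prec. = 6 + 120 = 126
Post. mean = (42 + 120)/126 = 162/126 = 1.2857

1.2857


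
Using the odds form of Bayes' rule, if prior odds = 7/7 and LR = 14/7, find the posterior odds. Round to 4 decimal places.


Bayes' rule in odds form: posterior odds = prior odds * LR
= (7 * 14) / (7 * 7)
= 98/49 = 2.0

2.0


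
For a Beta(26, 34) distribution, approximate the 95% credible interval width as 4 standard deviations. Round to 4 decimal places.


Variance of Beta(a,b) = ab / ((a+b)^2 * (a+b+1))
= 26*34 / ((60)^2 * 61)
= 0.004
SD = sqrt(0.004) = 0.0634
Width = 4 * SD = 0.2538

0.2538


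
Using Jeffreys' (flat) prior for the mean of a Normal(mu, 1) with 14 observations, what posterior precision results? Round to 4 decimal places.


Flat prior means prior precision is 0.
Posterior precision = n / sigma^2 = 14/1 = 14.0

14.0


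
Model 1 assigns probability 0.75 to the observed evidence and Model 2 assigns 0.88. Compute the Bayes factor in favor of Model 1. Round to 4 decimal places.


BF = P(data|M1) / P(data|M2)
= 0.75 / 0.88 = 0.8523

0.8523


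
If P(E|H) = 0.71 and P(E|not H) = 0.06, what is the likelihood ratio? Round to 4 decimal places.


Likelihood ratio = P(E|H) / P(E|not H)
= 0.71 / 0.06
= 11.8333

11.8333


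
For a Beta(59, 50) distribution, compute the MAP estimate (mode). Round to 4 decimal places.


MAP = mode = (a-1)/(a+b-2)
= (59-1)/(59+50-2)
= 58/107 = 0.5421

0.5421


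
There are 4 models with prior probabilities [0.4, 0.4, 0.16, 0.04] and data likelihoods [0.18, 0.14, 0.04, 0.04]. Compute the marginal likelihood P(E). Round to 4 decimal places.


P(E) = sum over models of P(M_i) * P(E|M_i)
= 0.4*0.18 + 0.4*0.14 + 0.16*0.04 + 0.04*0.04
= 0.136

0.136


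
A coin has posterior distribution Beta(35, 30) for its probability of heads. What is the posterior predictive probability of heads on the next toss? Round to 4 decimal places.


Posterior predictive = E[theta] = alpha/(alpha+beta)
= 35/65
= 0.5385

0.5385


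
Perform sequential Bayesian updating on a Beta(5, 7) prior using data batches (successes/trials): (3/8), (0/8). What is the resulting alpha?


Accumulate successes: 3
Posterior alpha = prior alpha + sum of successes
= 5 + 3 = 8

8


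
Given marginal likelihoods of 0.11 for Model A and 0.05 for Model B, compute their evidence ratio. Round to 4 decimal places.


Ratio = ML(A) / ML(B) = 0.11/0.05
= 2.2

2.2


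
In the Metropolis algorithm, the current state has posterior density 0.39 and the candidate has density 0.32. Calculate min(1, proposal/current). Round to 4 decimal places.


Ratio = 0.32/0.39 = 0.8205
Acceptance probability = min(1, 0.8205)
= 0.8205

0.8205


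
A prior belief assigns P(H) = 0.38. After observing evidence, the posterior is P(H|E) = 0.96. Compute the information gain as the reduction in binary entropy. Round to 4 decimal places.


H(prior) = -0.38*log2(0.38) - 0.62*log2(0.62)
= 0.958
H(post) = -0.96*log2(0.96) - 0.04*log2(0.04)
= 0.2423
IG = 0.958 - 0.2423 = 0.7157

0.7157


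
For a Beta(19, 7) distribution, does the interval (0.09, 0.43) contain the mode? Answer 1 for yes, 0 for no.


Mode of Beta(a,b) = (a-1)/(a+b-2)
= (19-1)/(19+7-2) = 0.75
Check: 0.09 <= 0.75 <= 0.43?
Result: 0

0


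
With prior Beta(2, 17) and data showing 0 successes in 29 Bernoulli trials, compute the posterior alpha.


Conjugate update: alpha_posterior = alpha_prior + k
= 2 + 0 = 2

2


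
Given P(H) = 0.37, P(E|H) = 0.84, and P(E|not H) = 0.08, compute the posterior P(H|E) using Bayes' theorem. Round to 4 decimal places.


By Bayes' theorem: P(H|E) = P(E|H)*P(H) / P(E)
P(E) = P(E|H)*P(H) + P(E|not H)*P(not H)
P(E) = 0.84*0.37 + 0.08*0.63 = 0.3612
P(H|E) = 0.84*0.37 / 0.3612 = 0.8605

0.8605


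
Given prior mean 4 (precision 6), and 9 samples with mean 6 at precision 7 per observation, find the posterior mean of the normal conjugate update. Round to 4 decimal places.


The posterior mean is a precision-weighted average of prior and data.
Post. prec. = 6 + 63 = 69
Post. mean = (24 + 378)/69 = 402/69 = 5.8261

5.8261


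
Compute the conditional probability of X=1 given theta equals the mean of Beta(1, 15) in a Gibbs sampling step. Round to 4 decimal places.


Mean of Beta(1, 15) = 0.0625
P(X=1 | theta=0.0625) = 0.0625

0.0625


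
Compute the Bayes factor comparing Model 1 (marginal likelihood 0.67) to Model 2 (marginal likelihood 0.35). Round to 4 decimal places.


BF12 = marginal likelihood of M1 / marginal likelihood of M2
= 0.67/0.35
= 1.9143

1.9143


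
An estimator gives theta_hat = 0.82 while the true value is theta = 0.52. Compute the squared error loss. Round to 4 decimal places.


The squared error loss is (theta_hat - theta)^2
= (0.82 - 0.52)^2
= (0.3)^2 = 0.09

0.09


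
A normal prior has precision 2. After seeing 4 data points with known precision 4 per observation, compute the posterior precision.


In the conjugate normal model, precisions add:
tau_posterior = tau_prior + n * tau_data
= 2 + 4*4 = 18

18


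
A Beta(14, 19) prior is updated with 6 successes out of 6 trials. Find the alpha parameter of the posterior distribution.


In the Beta-Binomial conjugate update:
alpha_post = alpha_prior + successes
= 14 + 6
= 20

20


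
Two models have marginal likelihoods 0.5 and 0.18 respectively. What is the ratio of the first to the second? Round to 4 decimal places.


Evidence ratio = 0.5 / 0.18
= 2.7778

2.7778


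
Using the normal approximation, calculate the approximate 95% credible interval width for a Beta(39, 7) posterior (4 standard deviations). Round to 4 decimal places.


Var(Beta) = 39*7/(46^2 * 47) = 0.0027
SD = 0.0524
Width ~ 4*SD = 0.2096

0.2096


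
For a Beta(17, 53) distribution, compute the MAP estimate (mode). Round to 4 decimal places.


MAP = mode = (a-1)/(a+b-2)
= (17-1)/(17+53-2)
= 16/68 = 0.2353

0.2353


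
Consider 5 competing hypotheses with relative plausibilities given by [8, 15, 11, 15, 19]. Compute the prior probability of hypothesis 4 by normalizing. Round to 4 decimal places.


Sum of weights = 8 + 15 + 11 + 15 + 19 = 68
Normalized prior for H4 = 15 / 68
= 0.2206

0.2206


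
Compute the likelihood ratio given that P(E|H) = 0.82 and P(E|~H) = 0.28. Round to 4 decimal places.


LR = P(E|H) / P(E|~H)
= 0.82 / 0.28 = 2.9286

2.9286


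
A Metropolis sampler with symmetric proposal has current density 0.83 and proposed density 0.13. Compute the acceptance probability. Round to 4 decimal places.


For symmetric proposals, acceptance = min(1, pi(x*)/pi(x))
= min(1, 0.13/0.83)
= min(1, 0.1566) = 0.1566

0.1566


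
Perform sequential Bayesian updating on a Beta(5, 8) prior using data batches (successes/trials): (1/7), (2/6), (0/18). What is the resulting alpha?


Accumulate successes: 3
Posterior alpha = prior alpha + sum of successes
= 5 + 3 = 8

8


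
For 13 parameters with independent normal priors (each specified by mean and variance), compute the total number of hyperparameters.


A normal prior has 2 hyperparameters per parameter.
Total = 13 * 2 = 26

26


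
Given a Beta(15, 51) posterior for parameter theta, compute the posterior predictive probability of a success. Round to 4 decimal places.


For a Beta-Bernoulli model, the predictive probability is the mean:
P(success) = 15/(15+51) = 15/66 = 0.2273

0.2273


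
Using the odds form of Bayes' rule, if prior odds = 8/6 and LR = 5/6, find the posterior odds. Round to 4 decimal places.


Bayes' rule in odds form: posterior odds = prior odds * LR
= (8 * 5) / (6 * 6)
= 40/36 = 1.1111

1.1111


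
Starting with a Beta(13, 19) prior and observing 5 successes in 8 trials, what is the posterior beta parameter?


Posterior beta = prior beta + failures
Failures = 8 - 5 = 3
beta_post = 19 + 3 = 22

22


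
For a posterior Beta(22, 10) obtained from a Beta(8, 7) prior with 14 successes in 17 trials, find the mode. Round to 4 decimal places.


Mode = (alpha - 1) / (alpha + beta - 2)
= 21 / 30
= 0.7

0.7


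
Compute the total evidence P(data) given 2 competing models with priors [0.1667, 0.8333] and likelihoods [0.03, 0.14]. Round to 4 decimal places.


Marginal likelihood = sum P(model_i) * P(data|model_i)
Model 1: 0.1667 * 0.03 = 0.005
Model 2: 0.8333 * 0.14 = 0.1167
Total = 0.1217

0.1217


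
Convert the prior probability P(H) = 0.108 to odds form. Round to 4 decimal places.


P(not H) = 1 - 0.108 = 0.892
Odds = 0.108 / 0.892 = 0.1211

0.1211


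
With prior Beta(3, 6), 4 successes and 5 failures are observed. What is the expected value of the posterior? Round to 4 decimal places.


Posterior = Beta(7, 11)
E[theta] = alpha/(alpha+beta)
= 7/18 = 0.3889

0.3889


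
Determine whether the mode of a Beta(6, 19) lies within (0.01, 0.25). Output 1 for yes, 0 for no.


First find the mode: (a-1)/(a+b-2) = 0.2174
Is 0.2174 in (0.01, 0.25)? 1

1


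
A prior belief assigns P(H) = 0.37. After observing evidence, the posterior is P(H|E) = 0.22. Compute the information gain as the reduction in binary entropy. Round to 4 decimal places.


H(prior) = -0.37*log2(0.37) - 0.63*log2(0.63)
= 0.9507
H(post) = -0.22*log2(0.22) - 0.78*log2(0.78)
= 0.7602
IG = 0.9507 - 0.7602 = 0.1905

0.1905


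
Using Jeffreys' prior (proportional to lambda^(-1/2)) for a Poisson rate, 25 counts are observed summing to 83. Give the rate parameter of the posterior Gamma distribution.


Conjugate update: Gamma(prior_shape + S, prior_rate + n).
Prior shape = 0.5, prior rate = 0.
Posterior rate = 0 + n = 25

25.0


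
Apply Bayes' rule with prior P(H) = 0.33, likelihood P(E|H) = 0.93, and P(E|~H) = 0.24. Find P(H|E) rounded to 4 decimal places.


Step 1: Compute marginal P(E) = P(E|H)P(H) + P(E|~H)P(~H)
= 0.93*0.33 + 0.24*0.67 = 0.4677
Step 2: P(H|E) = P(E|H)P(H)/P(E) = 0.3069/0.4677
= 0.6562

0.6562


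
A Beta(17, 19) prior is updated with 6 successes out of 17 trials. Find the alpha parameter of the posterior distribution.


In the Beta-Binomial conjugate update:
alpha_post = alpha_prior + successes
= 17 + 6
= 23

23


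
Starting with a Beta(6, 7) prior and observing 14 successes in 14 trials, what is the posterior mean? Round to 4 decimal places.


Posterior parameters: alpha = 6 + 14 = 20
beta = 7 + 0 = 7
Posterior mean = alpha / (alpha + beta) = 20 / 27
= 0.7407

0.7407


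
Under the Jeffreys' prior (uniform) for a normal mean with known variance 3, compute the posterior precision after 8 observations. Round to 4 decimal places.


Prior precision = 0 (flat prior).
Post. prec. = 0 + n/var = 8/3 = 2.6667

2.6667


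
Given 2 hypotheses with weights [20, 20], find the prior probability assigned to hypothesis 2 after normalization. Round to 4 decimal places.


To normalize, divide each weight by the sum of all weights.
Sum = 40
Prior(H2) = 20/40 = 0.5

0.5


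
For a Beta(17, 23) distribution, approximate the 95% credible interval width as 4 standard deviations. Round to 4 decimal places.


Variance of Beta(a,b) = ab / ((a+b)^2 * (a+b+1))
= 17*23 / ((40)^2 * 41)
= 0.006
SD = sqrt(0.006) = 0.0772
Width = 4 * SD = 0.3088

0.3088


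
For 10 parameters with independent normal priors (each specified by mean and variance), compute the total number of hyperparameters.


A normal prior has 2 hyperparameters per parameter.
Total = 10 * 2 = 20

20


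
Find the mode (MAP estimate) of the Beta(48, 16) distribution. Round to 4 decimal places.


For Beta(a,b) with a,b > 1:
Mode = (a-1)/(a+b-2) = (48-1)/(64-2)
= 47/62 = 0.7581

0.7581


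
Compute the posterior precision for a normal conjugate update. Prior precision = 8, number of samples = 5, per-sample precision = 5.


tau_post = tau_0 + n * tau
= 8 + 5 * 5 = 33

33


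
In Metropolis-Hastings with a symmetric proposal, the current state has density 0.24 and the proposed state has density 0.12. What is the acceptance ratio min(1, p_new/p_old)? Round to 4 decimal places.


Ratio = p_new / p_old = 0.12 / 0.24 = 0.5
Acceptance = min(1, 0.5) = 0.5

0.5


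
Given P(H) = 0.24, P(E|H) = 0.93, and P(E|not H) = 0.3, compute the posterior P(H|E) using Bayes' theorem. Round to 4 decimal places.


By Bayes' theorem: P(H|E) = P(E|H)*P(H) / P(E)
P(E) = P(E|H)*P(H) + P(E|not H)*P(not H)
P(E) = 0.93*0.24 + 0.3*0.76 = 0.4512
P(H|E) = 0.93*0.24 / 0.4512 = 0.4947

0.4947


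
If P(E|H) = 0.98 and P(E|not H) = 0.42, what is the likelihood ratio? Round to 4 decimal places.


Likelihood ratio = P(E|H) / P(E|not H)
= 0.98 / 0.42
= 2.3333

2.3333


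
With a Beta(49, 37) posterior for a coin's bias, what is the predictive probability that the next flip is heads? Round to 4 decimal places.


The predictive probability equals the posterior mean.
P(next = heads) = alpha / (alpha + beta)
= 49 / 86 = 0.5698

0.5698


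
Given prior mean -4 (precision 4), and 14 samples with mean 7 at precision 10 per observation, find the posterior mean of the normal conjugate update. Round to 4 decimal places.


The posterior mean is a precision-weighted average of prior and data.
Post. prec. = 4 + 140 = 144
Post. mean = (-16 + 980)/144 = 964/144 = 6.6944

6.6944


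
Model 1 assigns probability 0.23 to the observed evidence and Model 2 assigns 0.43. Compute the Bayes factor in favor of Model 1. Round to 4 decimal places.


BF = P(data|M1) / P(data|M2)
= 0.23 / 0.43 = 0.5349

0.5349


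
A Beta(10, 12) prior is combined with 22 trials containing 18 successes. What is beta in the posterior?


In conjugate updating:
beta_posterior = beta_prior + (n - k)
= 12 + (22 - 18)
= 12 + 4 = 16

16


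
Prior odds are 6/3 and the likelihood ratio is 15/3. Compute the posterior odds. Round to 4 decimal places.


Posterior odds = prior odds * likelihood ratio
= (6/3) * (15/3)
= 90 / 9
= 10.0

10.0


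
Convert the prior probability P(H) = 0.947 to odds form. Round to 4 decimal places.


P(not H) = 1 - 0.947 = 0.053
Odds = 0.947 / 0.053 = 17.8679

17.8679


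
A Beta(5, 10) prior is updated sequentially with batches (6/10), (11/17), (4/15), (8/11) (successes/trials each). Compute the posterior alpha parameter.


Sequential conjugate updating is equivalent to a single batch update.
Total successes across all batches = 29
alpha_posterior = alpha_prior + total_successes = 5 + 29
= 34

34


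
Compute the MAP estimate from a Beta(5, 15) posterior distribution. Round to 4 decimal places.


MAP = mode of Beta distribution
= (alpha - 1)/(alpha + beta - 2)
= (5-1)/(5+15-2)
= 4/18 = 0.2222

0.2222


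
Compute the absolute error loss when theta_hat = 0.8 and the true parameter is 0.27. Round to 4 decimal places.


L = |theta_hat - theta_true|
= |0.8 - 0.27| = 0.53

0.53


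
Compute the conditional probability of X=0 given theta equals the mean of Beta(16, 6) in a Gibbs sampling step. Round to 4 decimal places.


Mean of Beta(16, 6) = 0.7273
P(X=0 | theta=0.7273) = 0.2727

0.2727


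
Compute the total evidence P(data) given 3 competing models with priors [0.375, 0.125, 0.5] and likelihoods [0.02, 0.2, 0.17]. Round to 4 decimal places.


Marginal likelihood = sum P(model_i) * P(data|model_i)
Model 1: 0.375 * 0.02 = 0.0075
Model 2: 0.125 * 0.2 = 0.025
Model 3: 0.5 * 0.17 = 0.085
Total = 0.1175

0.1175


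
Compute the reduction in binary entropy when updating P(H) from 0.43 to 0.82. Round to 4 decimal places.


H_before = -p*log2(p) - (1-p)*log2(1-p) for p=0.43: 0.9858
H_after for p=0.82: 0.6801
Reduction = 0.9858 - 0.6801 = 0.3057

0.3057


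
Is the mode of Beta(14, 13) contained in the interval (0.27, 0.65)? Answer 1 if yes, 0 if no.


Mode = (a-1)/(a+b-2) = 13/25 = 0.52
Interval: (0.27, 0.65)
Contains mode? 1

1


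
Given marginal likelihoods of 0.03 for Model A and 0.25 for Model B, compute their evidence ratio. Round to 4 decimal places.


Ratio = ML(A) / ML(B) = 0.03/0.25
= 0.12

0.12


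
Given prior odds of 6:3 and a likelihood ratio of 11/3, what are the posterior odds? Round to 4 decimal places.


Posterior odds = prior odds * LR
Prior odds = 6/3 = 2.0
LR = 11/3 = 3.6667
Posterior odds = 2.0 * 3.6667 = 7.3333

7.3333


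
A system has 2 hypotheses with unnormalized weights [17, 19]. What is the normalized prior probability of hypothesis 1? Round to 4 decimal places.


The normalized prior is the weight divided by the total.
Total weight = 36
P(H1) = 17 / 36 = 0.4722

0.4722


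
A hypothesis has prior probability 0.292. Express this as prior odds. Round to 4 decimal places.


Odds = P(H) / P(not H) = 0.292 / 0.708
= 0.4124

0.4124


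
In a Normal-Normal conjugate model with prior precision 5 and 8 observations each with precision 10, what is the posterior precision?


Posterior precision = prior precision + n * observation precision
= 5 + 8 * 10
= 5 + 80 = 85

85


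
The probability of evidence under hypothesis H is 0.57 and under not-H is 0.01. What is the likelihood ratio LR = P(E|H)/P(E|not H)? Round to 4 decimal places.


LR = 0.57 / 0.01
= 57.0

57.0


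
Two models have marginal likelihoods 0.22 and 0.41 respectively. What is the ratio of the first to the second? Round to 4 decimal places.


Evidence ratio = 0.22 / 0.41
= 0.5366

0.5366


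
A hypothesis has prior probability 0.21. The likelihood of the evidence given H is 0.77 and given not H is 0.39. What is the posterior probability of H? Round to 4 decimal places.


Using Bayes' theorem:
P(E) = 0.21 * 0.77 + 0.79 * 0.39
P(E) = 0.4698
P(H|E) = (0.21 * 0.77) / 0.4698 = 0.3442

0.3442


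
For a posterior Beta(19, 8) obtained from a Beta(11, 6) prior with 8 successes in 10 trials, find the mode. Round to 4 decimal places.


Mode = (alpha - 1) / (alpha + beta - 2)
= 18 / 25
= 0.72

0.72


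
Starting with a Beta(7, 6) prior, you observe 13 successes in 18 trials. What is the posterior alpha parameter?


For a Beta-Binomial conjugate model:
Posterior alpha = prior alpha + number of successes
= 7 + 13 = 20

20


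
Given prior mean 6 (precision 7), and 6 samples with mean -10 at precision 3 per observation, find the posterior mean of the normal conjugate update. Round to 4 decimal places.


The posterior mean is a precision-weighted average of prior and data.
Post. prec. = 7 + 18 = 25
Post. mean = (42 + -180)/25 = -138/25 = -5.52

-5.52


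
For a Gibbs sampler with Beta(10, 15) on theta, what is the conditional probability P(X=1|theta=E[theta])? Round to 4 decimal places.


E[theta] = 10/(10+15) = 0.4
P(X=1|theta) = theta = 0.4

0.4


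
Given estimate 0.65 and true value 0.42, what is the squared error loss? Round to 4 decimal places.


Squared error = (estimate - true)^2
Difference = 0.23
Loss = 0.23^2 = 0.0529

0.0529


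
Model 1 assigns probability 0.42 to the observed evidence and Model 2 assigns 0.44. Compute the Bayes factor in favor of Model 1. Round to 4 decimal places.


BF = P(data|M1) / P(data|M2)
= 0.42 / 0.44 = 0.9545

0.9545


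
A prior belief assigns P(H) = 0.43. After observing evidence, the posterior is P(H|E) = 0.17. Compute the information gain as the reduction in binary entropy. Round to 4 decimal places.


H(prior) = -0.43*log2(0.43) - 0.57*log2(0.57)
= 0.9858
H(post) = -0.17*log2(0.17) - 0.83*log2(0.83)
= 0.6577
IG = 0.9858 - 0.6577 = 0.3281

0.3281


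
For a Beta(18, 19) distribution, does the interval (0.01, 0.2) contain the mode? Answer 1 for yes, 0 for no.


Mode of Beta(a,b) = (a-1)/(a+b-2)
= (18-1)/(18+19-2) = 0.4857
Check: 0.01 <= 0.4857 <= 0.2?
Result: 0

0


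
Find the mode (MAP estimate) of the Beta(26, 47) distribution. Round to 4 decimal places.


For Beta(a,b) with a,b > 1:
Mode = (a-1)/(a+b-2) = (26-1)/(73-2)
= 25/71 = 0.3521

0.3521


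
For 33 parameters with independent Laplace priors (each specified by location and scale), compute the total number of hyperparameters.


A Laplace prior has 2 hyperparameters per parameter.
Total = 33 * 2 = 66

66


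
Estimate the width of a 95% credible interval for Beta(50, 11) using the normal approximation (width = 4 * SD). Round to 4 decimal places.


For Beta(a,b): Var = ab/((a+b)^2(a+b+1))
Var = 0.0024, SD = 0.0488
Approximate 95% CI width = 4 * 0.0488 = 0.1953

0.1953


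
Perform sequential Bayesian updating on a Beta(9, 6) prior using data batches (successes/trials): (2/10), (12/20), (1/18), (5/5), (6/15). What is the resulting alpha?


Accumulate successes: 26
Posterior alpha = prior alpha + sum of successes
= 9 + 26 = 35

35


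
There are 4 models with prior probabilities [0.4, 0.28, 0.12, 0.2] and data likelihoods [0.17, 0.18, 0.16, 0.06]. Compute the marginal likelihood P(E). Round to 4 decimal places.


P(E) = sum over models of P(M_i) * P(E|M_i)
= 0.4*0.17 + 0.28*0.18 + 0.12*0.16 + 0.2*0.06
= 0.1496

0.1496


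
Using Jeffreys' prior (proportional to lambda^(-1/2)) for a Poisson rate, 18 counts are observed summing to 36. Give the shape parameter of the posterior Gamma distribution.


Conjugate update: Gamma(prior_shape + S, prior_rate + n).
Prior shape = 0.5, prior rate = 0.
Posterior shape = 0.5 + S = 0.5 + 36 = 36.5

36.5


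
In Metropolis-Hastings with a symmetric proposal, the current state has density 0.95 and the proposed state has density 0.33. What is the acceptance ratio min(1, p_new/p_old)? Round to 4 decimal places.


Ratio = p_new / p_old = 0.33 / 0.95 = 0.3474
Acceptance = min(1, 0.3474) = 0.3474

0.3474


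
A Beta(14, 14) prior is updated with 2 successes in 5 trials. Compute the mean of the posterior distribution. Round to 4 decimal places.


After update: Beta(16, 17)
Mean = 16 / (16 + 17) = 16 / 33
= 0.4848

0.4848


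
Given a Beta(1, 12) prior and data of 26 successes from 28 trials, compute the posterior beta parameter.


Number of failures = 28 - 26 = 2
Posterior beta = 12 + 2 = 14

14


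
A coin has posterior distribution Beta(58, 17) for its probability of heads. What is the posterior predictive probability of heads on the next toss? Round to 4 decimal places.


Posterior predictive = E[theta] = alpha/(alpha+beta)
= 58/75
= 0.7733

0.7733


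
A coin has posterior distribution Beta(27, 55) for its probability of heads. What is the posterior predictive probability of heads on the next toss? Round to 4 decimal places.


Posterior predictive = E[theta] = alpha/(alpha+beta)
= 27/82
= 0.3293

0.3293


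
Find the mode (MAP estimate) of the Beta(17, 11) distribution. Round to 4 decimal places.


For Beta(a,b) with a,b > 1:
Mode = (a-1)/(a+b-2) = (17-1)/(28-2)
= 16/26 = 0.6154

0.6154


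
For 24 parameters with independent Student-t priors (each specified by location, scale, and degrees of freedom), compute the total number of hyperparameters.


A Student-t prior has 3 hyperparameters per parameter.
Total = 24 * 3 = 72

72


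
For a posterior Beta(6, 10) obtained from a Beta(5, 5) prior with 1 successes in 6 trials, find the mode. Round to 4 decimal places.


Mode = (alpha - 1) / (alpha + beta - 2)
= 5 / 14
= 0.3571

0.3571


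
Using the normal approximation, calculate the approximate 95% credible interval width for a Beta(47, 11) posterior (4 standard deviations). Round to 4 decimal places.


Var(Beta) = 47*11/(58^2 * 59) = 0.0026
SD = 0.051
Width ~ 4*SD = 0.2042

0.2042


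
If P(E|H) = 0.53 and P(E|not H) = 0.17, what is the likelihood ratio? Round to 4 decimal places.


Likelihood ratio = P(E|H) / P(E|not H)
= 0.53 / 0.17
= 3.1176

3.1176


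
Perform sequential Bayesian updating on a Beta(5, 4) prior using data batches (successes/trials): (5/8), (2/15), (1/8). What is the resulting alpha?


Accumulate successes: 8
Posterior alpha = prior alpha + sum of successes
= 5 + 8 = 13

13


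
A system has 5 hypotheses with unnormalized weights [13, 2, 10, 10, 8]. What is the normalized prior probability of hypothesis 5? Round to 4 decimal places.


The normalized prior is the weight divided by the total.
Total weight = 43
P(H5) = 8 / 43 = 0.186

0.186


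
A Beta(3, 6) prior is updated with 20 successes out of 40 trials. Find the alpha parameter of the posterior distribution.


In the Beta-Binomial conjugate update:
alpha_post = alpha_prior + successes
= 3 + 20
= 23

23


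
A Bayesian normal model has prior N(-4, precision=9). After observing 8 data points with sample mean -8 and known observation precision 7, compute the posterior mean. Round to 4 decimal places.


Posterior mean = (prior_precision * prior_mean + n * data_precision * data_mean) / (prior_precision + n * data_precision)
Numerator = 9*-4 + 8*7*-8 = -484
Denominator = 9 + 8*7 = 65
Posterior mean = -7.4462

-7.4462


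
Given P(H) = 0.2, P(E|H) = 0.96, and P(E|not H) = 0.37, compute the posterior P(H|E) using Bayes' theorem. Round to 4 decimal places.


By Bayes' theorem: P(H|E) = P(E|H)*P(H) / P(E)
P(E) = P(E|H)*P(H) + P(E|not H)*P(not H)
P(E) = 0.96*0.2 + 0.37*0.8 = 0.488
P(H|E) = 0.96*0.2 / 0.488 = 0.3934

0.3934


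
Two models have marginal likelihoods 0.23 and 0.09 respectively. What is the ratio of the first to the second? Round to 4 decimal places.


Evidence ratio = 0.23 / 0.09
= 2.5556

2.5556


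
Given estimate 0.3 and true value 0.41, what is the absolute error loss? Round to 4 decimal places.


Absolute error = |estimate - true|
= |-0.11| = 0.11

0.11


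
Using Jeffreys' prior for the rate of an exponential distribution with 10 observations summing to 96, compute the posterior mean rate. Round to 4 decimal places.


Jeffreys' prior leads to posterior Gamma(10, 96).
Mean = 10/96 = 0.1042

0.1042


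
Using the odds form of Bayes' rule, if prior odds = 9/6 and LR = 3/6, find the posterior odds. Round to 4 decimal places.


Bayes' rule in odds form: posterior odds = prior odds * LR
= (9 * 3) / (6 * 6)
= 27/36 = 0.75

0.75


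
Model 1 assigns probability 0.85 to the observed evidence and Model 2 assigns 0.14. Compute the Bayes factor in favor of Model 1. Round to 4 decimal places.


BF = P(data|M1) / P(data|M2)
= 0.85 / 0.14 = 6.0714

6.0714


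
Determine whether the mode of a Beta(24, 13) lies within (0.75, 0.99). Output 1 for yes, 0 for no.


First find the mode: (a-1)/(a+b-2) = 0.6571
Is 0.6571 in (0.75, 0.99)? 0

0


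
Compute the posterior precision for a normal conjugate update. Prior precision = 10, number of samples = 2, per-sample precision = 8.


tau_post = tau_0 + n * tau
= 10 + 2 * 8 = 26

26


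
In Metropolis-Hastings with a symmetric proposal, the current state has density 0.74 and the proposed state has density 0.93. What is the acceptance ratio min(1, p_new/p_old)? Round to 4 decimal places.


Ratio = p_new / p_old = 0.93 / 0.74 = 1.2568
Acceptance = min(1, 1.2568) = 1.0

1.0


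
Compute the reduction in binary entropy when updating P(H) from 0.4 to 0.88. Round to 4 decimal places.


H_before = -p*log2(p) - (1-p)*log2(1-p) for p=0.4: 0.971
H_after for p=0.88: 0.5294
Reduction = 0.971 - 0.5294 = 0.4416

0.4416


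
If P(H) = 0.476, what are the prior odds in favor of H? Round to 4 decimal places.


Prior odds = P(H) / (1 - P(H))
= 0.476 / 0.524
= 0.9084

0.9084


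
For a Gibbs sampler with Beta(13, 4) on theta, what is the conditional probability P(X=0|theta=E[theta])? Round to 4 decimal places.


E[theta] = 13/(13+4) = 0.7647
P(X=0|theta) = 1 - theta = 0.2353

0.2353


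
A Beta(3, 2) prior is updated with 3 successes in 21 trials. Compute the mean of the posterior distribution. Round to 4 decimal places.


After update: Beta(6, 20)
Mean = 6 / (6 + 20) = 6 / 26
= 0.2308

0.2308


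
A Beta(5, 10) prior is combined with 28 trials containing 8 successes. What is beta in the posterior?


In conjugate updating:
beta_posterior = beta_prior + (n - k)
= 10 + (28 - 8)
= 10 + 20 = 30

30


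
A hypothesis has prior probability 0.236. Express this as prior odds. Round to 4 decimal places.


Odds = P(H) / P(not H) = 0.236 / 0.764
= 0.3089

0.3089


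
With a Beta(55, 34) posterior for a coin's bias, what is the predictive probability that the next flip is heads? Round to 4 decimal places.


The predictive probability equals the posterior mean.
P(next = heads) = alpha / (alpha + beta)
= 55 / 89 = 0.618

0.618


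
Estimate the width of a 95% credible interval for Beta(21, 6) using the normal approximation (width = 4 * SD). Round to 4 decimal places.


For Beta(a,b): Var = ab/((a+b)^2(a+b+1))
Var = 0.0062, SD = 0.0786
Approximate 95% CI width = 4 * 0.0786 = 0.3143

0.3143


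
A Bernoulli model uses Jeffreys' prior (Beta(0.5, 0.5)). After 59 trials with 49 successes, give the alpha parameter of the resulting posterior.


Posterior = Beta(prior_alpha + successes, prior_beta + failures)
= Beta(0.5 + 49, 0.5 + 10)
Posterior alpha = 0.5 + k = 0.5 + 49 = 49.5

49.5


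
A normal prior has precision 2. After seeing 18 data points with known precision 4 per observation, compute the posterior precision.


In the conjugate normal model, precisions add:
tau_posterior = tau_prior + n * tau_data
= 2 + 18*4 = 74

74


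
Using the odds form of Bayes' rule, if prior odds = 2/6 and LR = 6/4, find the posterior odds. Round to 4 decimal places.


Bayes' rule in odds form: posterior odds = prior odds * LR
= (2 * 6) / (6 * 4)
= 12/24 = 0.5

0.5


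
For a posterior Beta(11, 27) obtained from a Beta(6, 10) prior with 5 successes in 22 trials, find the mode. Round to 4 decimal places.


Mode = (alpha - 1) / (alpha + beta - 2)
= 10 / 36
= 0.2778

0.2778


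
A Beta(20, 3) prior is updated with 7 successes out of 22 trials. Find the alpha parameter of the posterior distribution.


In the Beta-Binomial conjugate update:
alpha_post = alpha_prior + successes
= 20 + 7
= 27

27


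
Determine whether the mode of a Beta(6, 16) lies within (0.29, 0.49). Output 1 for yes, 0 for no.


First find the mode: (a-1)/(a+b-2) = 0.25
Is 0.25 in (0.29, 0.49)? 0

0


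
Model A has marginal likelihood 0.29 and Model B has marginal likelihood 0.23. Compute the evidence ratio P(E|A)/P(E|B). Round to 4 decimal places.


Evidence ratio = P(E|A) / P(E|B)
= 0.29 / 0.23
= 1.2609

1.2609


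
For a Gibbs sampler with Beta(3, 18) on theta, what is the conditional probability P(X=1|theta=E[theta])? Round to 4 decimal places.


E[theta] = 3/(3+18) = 0.1429
P(X=1|theta) = theta = 0.1429

0.1429


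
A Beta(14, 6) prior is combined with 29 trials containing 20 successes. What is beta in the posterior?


In conjugate updating:
beta_posterior = beta_prior + (n - k)
= 6 + (29 - 20)
= 6 + 9 = 15

15


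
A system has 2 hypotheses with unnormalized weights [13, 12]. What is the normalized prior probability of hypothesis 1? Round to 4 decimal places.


The normalized prior is the weight divided by the total.
Total weight = 25
P(H1) = 13 / 25 = 0.52

0.52


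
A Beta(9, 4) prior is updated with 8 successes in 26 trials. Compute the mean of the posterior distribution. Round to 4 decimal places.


After update: Beta(17, 22)
Mean = 17 / (17 + 22) = 17 / 39
= 0.4359

0.4359


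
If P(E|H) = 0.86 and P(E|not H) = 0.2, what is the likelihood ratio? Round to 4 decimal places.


Likelihood ratio = P(E|H) / P(E|not H)
= 0.86 / 0.2
= 4.3

4.3


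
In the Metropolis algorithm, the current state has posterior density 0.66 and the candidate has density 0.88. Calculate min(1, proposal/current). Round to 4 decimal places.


Ratio = 0.88/0.66 = 1.3333
Acceptance probability = min(1, 1.3333)
= 1.0

1.0


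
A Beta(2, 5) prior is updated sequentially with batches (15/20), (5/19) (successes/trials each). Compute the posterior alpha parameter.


Sequential conjugate updating is equivalent to a single batch update.
Total successes across all batches = 20
alpha_posterior = alpha_prior + total_successes = 2 + 20
= 22

22


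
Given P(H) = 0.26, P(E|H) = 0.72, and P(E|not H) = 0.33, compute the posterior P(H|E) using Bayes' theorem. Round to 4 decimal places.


By Bayes' theorem: P(H|E) = P(E|H)*P(H) / P(E)
P(E) = P(E|H)*P(H) + P(E|not H)*P(not H)
P(E) = 0.72*0.26 + 0.33*0.74 = 0.4314
P(H|E) = 0.72*0.26 / 0.4314 = 0.4339

0.4339


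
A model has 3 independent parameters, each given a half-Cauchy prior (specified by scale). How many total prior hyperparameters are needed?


Each half-Cauchy prior needs 1 hyperparameter (scale).
Total = 1 * 3 = 3

3


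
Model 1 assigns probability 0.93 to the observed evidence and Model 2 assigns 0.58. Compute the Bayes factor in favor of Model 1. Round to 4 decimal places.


BF = P(data|M1) / P(data|M2)
= 0.93 / 0.58 = 1.6034

1.6034


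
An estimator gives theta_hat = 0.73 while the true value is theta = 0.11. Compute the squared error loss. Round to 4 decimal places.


The squared error loss is (theta_hat - theta)^2
= (0.73 - 0.11)^2
= (0.62)^2 = 0.3844

0.3844


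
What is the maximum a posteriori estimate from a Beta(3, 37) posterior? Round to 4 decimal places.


The MAP estimate equals the mode of the distribution.
Mode of Beta(a,b) = (a-1)/(a+b-2)
= 2/38
= 0.0526

0.0526


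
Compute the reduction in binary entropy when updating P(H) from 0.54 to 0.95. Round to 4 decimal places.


H_before = -p*log2(p) - (1-p)*log2(1-p) for p=0.54: 0.9954
H_after for p=0.95: 0.2864
Reduction = 0.9954 - 0.2864 = 0.709

0.709


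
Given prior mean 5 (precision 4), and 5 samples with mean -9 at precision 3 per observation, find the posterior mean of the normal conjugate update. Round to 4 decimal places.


The posterior mean is a precision-weighted average of prior and data.
Post. prec. = 4 + 15 = 19
Post. mean = (20 + -135)/19 = -115/19 = -6.0526

-6.0526


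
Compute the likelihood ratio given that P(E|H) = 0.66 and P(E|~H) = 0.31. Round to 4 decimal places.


LR = P(E|H) / P(E|~H)
= 0.66 / 0.31 = 2.129

2.129


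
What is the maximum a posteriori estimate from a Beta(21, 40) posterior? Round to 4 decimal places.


The MAP estimate equals the mode of the distribution.
Mode of Beta(a,b) = (a-1)/(a+b-2)
= 20/59
= 0.339

0.339


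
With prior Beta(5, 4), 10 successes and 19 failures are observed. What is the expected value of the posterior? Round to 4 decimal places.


Posterior = Beta(15, 23)
E[theta] = alpha/(alpha+beta)
= 15/38 = 0.3947

0.3947


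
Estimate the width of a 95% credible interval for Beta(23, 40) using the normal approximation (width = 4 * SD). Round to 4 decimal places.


For Beta(a,b): Var = ab/((a+b)^2(a+b+1))
Var = 0.0036, SD = 0.0602
Approximate 95% CI width = 4 * 0.0602 = 0.2407

0.2407


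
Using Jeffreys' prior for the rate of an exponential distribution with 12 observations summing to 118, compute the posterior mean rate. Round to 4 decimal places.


Jeffreys' prior leads to posterior Gamma(12, 118).
Mean = 12/118 = 0.1017

0.1017


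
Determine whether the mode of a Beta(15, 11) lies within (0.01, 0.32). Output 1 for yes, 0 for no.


First find the mode: (a-1)/(a+b-2) = 0.5833
Is 0.5833 in (0.01, 0.32)? 0

0


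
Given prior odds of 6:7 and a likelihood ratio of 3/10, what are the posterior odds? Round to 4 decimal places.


Posterior odds = prior odds * LR
Prior odds = 6/7 = 0.8571
LR = 3/10 = 0.3
Posterior odds = 0.8571 * 0.3 = 0.2571

0.2571


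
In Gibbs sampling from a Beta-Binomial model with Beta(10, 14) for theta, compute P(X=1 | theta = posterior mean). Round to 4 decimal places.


Posterior mean = alpha/(alpha+beta) = 10/24 = 0.4167
P(X=1|theta=mean) = theta = 0.4167

0.4167


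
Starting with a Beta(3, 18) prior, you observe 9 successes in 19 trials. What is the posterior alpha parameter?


For a Beta-Binomial conjugate model:
Posterior alpha = prior alpha + number of successes
= 3 + 9 = 12

12
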